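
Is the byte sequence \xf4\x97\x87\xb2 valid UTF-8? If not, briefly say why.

Leading byte 0xF4 = 11110100 → 4-byte form.
Payload = 0x1171F2, which exceeds U+10FFFF, the maximum Unicode code point. (Leading bytes F5–FF, or F4 followed by ≥ 0x90, are invalid.)

invalid (encodes a value above U+10FFFF)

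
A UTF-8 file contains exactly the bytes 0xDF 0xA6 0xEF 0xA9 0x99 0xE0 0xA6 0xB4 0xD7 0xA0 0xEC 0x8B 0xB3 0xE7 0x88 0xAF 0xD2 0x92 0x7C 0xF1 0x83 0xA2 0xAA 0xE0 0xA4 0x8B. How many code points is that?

10

Byte at offset 0: 0xDF = 11011111 → 2-byte char (#1). Advance 2.
Byte at offset 2: 0xEF = 11101111 → 3-byte char (#2). Advance 3.
Byte at offset 5: 0xE0 = 11100000 → 3-byte char (#3). Advance 3.
Byte at offset 8: 0xD7 = 11010111 → 2-byte char (#4). Advance 2.
Byte at offset 10: 0xEC = 11101100 → 3-byte char (#5). Advance 3.
Byte at offset 13: 0xE7 = 11100111 → 3-byte char (#6). Advance 3.
Byte at offset 16: 0xD2 = 11010010 → 2-byte char (#7). Advance 2.
Byte at offset 18: 0x7C = 01111100 → 1-byte char (#8). Advance 1.
Byte at offset 19: 0xF1 = 11110001 → 4-byte char (#9). Advance 4.
Byte at offset 23: 0xE0 = 11100000 → 3-byte char (#10). Advance 3.
Reached end at offset 26 after 10 code points.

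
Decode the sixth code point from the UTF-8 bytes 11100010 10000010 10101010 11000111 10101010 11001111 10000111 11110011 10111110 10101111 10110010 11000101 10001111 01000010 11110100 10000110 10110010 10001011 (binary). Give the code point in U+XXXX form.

U+0042

Offset 0: leading byte 0xE2 = 11100010 → 3-byte char #1 = E2 82 AA.
Offset 3: leading byte 0xC7 = 11000111 → 2-byte char #2 = C7 AA.
Offset 5: leading byte 0xCF = 11001111 → 2-byte char #3 = CF 87.
Offset 7: leading byte 0xF3 = 11110011 → 4-byte char #4 = F3 BE AF B2.
Offset 11: leading byte 0xC5 = 11000101 → 2-byte char #5 = C5 8F.
Offset 13: leading byte 0x42 = 01000010 → 1-byte char #6 = 42.
Leading byte 0x42 = 01000010 matches 0xxxxxxx → 1-byte sequence.
Byte 1: 0x42 = 01000010, payload 1000010 (7 bits).
Concatenate: 1000010 = 0x42 (7 bits → U+0042).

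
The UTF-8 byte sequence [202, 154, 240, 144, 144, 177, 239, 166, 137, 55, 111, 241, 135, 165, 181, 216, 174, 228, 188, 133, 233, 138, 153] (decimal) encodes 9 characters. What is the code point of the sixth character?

Offset 0: leading byte 0xCA = 11001010 → 2-byte char #1 = CA 9A.
Offset 2: leading byte 0xF0 = 11110000 → 4-byte char #2 = F0 90 90 B1.
Offset 6: leading byte 0xEF = 11101111 → 3-byte char #3 = EF A6 89.
Offset 9: leading byte 0x37 = 00110111 → 1-byte char #4 = 37.
Offset 10: leading byte 0x6F = 01101111 → 1-byte char #5 = 6F.
Offset 11: leading byte 0xF1 = 11110001 → 4-byte char #6 = F1 87 A5 B5.
Leading byte 0xF1 = 11110001 matches 11110xxx → 4-byte sequence.
Byte 1: 0xF1 = 11110001, payload 001 (3 bits).
Byte 2: 0x87 = 10000111 (10xxxxxx ✓), payload 000111.
Byte 3: 0xA5 = 10100101 (10xxxxxx ✓), payload 100101.
Byte 4: 0xB5 = 10110101 (10xxxxxx ✓), payload 110101.
Concatenate: 001000111100101110101 = 0x47975 (21 bits → U+47975).

U+47975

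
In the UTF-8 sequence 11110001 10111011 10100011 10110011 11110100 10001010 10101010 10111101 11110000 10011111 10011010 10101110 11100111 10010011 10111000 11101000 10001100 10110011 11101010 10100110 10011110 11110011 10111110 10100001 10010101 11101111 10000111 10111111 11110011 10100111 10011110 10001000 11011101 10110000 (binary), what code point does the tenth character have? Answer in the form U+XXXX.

U+0770

Offset 0: leading byte 0xF1 = 11110001 → 4-byte char #1 = F1 BB A3 B3.
Offset 4: leading byte 0xF4 = 11110100 → 4-byte char #2 = F4 8A AA BD.
Offset 8: leading byte 0xF0 = 11110000 → 4-byte char #3 = F0 9F 9A AE.
Offset 12: leading byte 0xE7 = 11100111 → 3-byte char #4 = E7 93 B8.
Offset 15: leading byte 0xE8 = 11101000 → 3-byte char #5 = E8 8C B3.
Offset 18: leading byte 0xEA = 11101010 → 3-byte char #6 = EA A6 9E.
Offset 21: leading byte 0xF3 = 11110011 → 4-byte char #7 = F3 BE A1 95.
Offset 25: leading byte 0xEF = 11101111 → 3-byte char #8 = EF 87 BF.
Offset 28: leading byte 0xF3 = 11110011 → 4-byte char #9 = F3 A7 9E 88.
Offset 32: leading byte 0xDD = 11011101 → 2-byte char #10 = DD B0.
Leading byte 0xDD = 11011101 matches 110xxxxx → 2-byte sequence.
Byte 1: 0xDD = 11011101, payload 11101 (5 bits).
Byte 2: 0xB0 = 10110000 (10xxxxxx ✓), payload 110000.
Concatenate: 11101110000 = 0x770 (11 bits → U+0770).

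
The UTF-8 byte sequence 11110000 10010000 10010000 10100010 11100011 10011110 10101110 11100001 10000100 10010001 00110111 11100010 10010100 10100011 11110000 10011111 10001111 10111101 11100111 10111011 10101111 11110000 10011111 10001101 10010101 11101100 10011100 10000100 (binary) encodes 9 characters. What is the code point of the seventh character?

U+7EEF

Offset 0: leading byte 0xF0 = 11110000 → 4-byte char #1 = F0 90 90 A2.
Offset 4: leading byte 0xE3 = 11100011 → 3-byte char #2 = E3 9E AE.
Offset 7: leading byte 0xE1 = 11100001 → 3-byte char #3 = E1 84 91.
Offset 10: leading byte 0x37 = 00110111 → 1-byte char #4 = 37.
Offset 11: leading byte 0xE2 = 11100010 → 3-byte char #5 = E2 94 A3.
Offset 14: leading byte 0xF0 = 11110000 → 4-byte char #6 = F0 9F 8F BD.
Offset 18: leading byte 0xE7 = 11100111 → 3-byte char #7 = E7 BB AF.
Leading byte 0xE7 = 11100111 matches 1110xxxx → 3-byte sequence.
Byte 1: 0xE7 = 11100111, payload 0111 (4 bits).
Byte 2: 0xBB = 10111011 (10xxxxxx ✓), payload 111011.
Byte 3: 0xAF = 10101111 (10xxxxxx ✓), payload 101111.
Concatenate: 0111111011101111 = 0x7EEF (16 bits → U+7EEF).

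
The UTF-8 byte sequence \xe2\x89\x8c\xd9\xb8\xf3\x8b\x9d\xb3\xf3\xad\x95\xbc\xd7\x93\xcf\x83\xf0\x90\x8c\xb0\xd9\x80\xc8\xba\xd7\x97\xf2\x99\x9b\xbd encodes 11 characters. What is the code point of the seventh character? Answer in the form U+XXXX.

U+10330

Offset 0: leading byte 0xE2 = 11100010 → 3-byte char #1 = E2 89 8C.
Offset 3: leading byte 0xD9 = 11011001 → 2-byte char #2 = D9 B8.
Offset 5: leading byte 0xF3 = 11110011 → 4-byte char #3 = F3 8B 9D B3.
Offset 9: leading byte 0xF3 = 11110011 → 4-byte char #4 = F3 AD 95 BC.
Offset 13: leading byte 0xD7 = 11010111 → 2-byte char #5 = D7 93.
Offset 15: leading byte 0xCF = 11001111 → 2-byte char #6 = CF 83.
Offset 17: leading byte 0xF0 = 11110000 → 4-byte char #7 = F0 90 8C B0.
Leading byte 0xF0 = 11110000 matches 11110xxx → 4-byte sequence.
Byte 1: 0xF0 = 11110000, payload 000 (3 bits).
Byte 2: 0x90 = 10010000 (10xxxxxx ✓), payload 010000.
Byte 3: 0x8C = 10001100 (10xxxxxx ✓), payload 001100.
Byte 4: 0xB0 = 10110000 (10xxxxxx ✓), payload 110000.
Concatenate: 000010000001100110000 = 0x10330 (21 bits → U+10330).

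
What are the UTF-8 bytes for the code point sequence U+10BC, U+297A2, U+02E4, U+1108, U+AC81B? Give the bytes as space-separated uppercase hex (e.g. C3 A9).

U+10BC: 3-byte form → E1 82 BC.
U+297A2: 4-byte form → F0 A9 9E A2.
U+02E4: 2-byte form → CB A4.
U+1108: 3-byte form → E1 84 88.
U+AC81B: 4-byte form → F2 AC A0 9B.
Concatenated (16 bytes): E1 82 BC F0 A9 9E A2 CB A4 E1 84 88 F2 AC A0 9B.

E1 82 BC F0 A9 9E A2 CB A4 E1 84 88 F2 AC A0 9B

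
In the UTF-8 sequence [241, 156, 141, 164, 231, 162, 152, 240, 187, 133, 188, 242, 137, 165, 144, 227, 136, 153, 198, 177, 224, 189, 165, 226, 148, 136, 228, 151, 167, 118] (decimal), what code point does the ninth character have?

Offset 0: leading byte 0xF1 = 11110001 → 4-byte char #1 = F1 9C 8D A4.
Offset 4: leading byte 0xE7 = 11100111 → 3-byte char #2 = E7 A2 98.
Offset 7: leading byte 0xF0 = 11110000 → 4-byte char #3 = F0 BB 85 BC.
Offset 11: leading byte 0xF2 = 11110010 → 4-byte char #4 = F2 89 A5 90.
Offset 15: leading byte 0xE3 = 11100011 → 3-byte char #5 = E3 88 99.
Offset 18: leading byte 0xC6 = 11000110 → 2-byte char #6 = C6 B1.
Offset 20: leading byte 0xE0 = 11100000 → 3-byte char #7 = E0 BD A5.
Offset 23: leading byte 0xE2 = 11100010 → 3-byte char #8 = E2 94 88.
Offset 26: leading byte 0xE4 = 11100100 → 3-byte char #9 = E4 97 A7.
Leading byte 0xE4 = 11100100 matches 1110xxxx → 3-byte sequence.
Byte 1: 0xE4 = 11100100, payload 0100 (4 bits).
Byte 2: 0x97 = 10010111 (10xxxxxx ✓), payload 010111.
Byte 3: 0xA7 = 10100111 (10xxxxxx ✓), payload 100111.
Concatenate: 0100010111100111 = 0x45E7 (16 bits → U+45E7).

U+45E7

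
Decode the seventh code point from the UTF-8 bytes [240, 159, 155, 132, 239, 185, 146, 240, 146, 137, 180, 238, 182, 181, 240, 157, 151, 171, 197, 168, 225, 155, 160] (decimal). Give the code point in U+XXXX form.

U+16E0

Offset 0: leading byte 0xF0 = 11110000 → 4-byte char #1 = F0 9F 9B 84.
Offset 4: leading byte 0xEF = 11101111 → 3-byte char #2 = EF B9 92.
Offset 7: leading byte 0xF0 = 11110000 → 4-byte char #3 = F0 92 89 B4.
Offset 11: leading byte 0xEE = 11101110 → 3-byte char #4 = EE B6 B5.
Offset 14: leading byte 0xF0 = 11110000 → 4-byte char #5 = F0 9D 97 AB.
Offset 18: leading byte 0xC5 = 11000101 → 2-byte char #6 = C5 A8.
Offset 20: leading byte 0xE1 = 11100001 → 3-byte char #7 = E1 9B A0.
Leading byte 0xE1 = 11100001 matches 1110xxxx → 3-byte sequence.
Byte 1: 0xE1 = 11100001, payload 0001 (4 bits).
Byte 2: 0x9B = 10011011 (10xxxxxx ✓), payload 011011.
Byte 3: 0xA0 = 10100000 (10xxxxxx ✓), payload 100000.
Concatenate: 0001011011100000 = 0x16E0 (16 bits → U+16E0).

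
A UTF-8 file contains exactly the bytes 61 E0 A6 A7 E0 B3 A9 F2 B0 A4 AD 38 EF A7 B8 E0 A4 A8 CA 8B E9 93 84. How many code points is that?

9

Byte at offset 0: 0x61 = 01100001 → 1-byte char (#1). Advance 1.
Byte at offset 1: 0xE0 = 11100000 → 3-byte char (#2). Advance 3.
Byte at offset 4: 0xE0 = 11100000 → 3-byte char (#3). Advance 3.
Byte at offset 7: 0xF2 = 11110010 → 4-byte char (#4). Advance 4.
Byte at offset 11: 0x38 = 00111000 → 1-byte char (#5). Advance 1.
Byte at offset 12: 0xEF = 11101111 → 3-byte char (#6). Advance 3.
Byte at offset 15: 0xE0 = 11100000 → 3-byte char (#7). Advance 3.
Byte at offset 18: 0xCA = 11001010 → 2-byte char (#8). Advance 2.
Byte at offset 20: 0xE9 = 11101001 → 3-byte char (#9). Advance 3.
Reached end at offset 23 after 9 code points.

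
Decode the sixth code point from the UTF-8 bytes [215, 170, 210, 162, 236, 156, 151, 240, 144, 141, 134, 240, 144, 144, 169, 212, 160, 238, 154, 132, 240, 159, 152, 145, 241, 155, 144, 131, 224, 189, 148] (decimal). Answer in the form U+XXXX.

U+0520

Offset 0: leading byte 0xD7 = 11010111 → 2-byte char #1 = D7 AA.
Offset 2: leading byte 0xD2 = 11010010 → 2-byte char #2 = D2 A2.
Offset 4: leading byte 0xEC = 11101100 → 3-byte char #3 = EC 9C 97.
Offset 7: leading byte 0xF0 = 11110000 → 4-byte char #4 = F0 90 8D 86.
Offset 11: leading byte 0xF0 = 11110000 → 4-byte char #5 = F0 90 90 A9.
Offset 15: leading byte 0xD4 = 11010100 → 2-byte char #6 = D4 A0.
Leading byte 0xD4 = 11010100 matches 110xxxxx → 2-byte sequence.
Byte 1: 0xD4 = 11010100, payload 10100 (5 bits).
Byte 2: 0xA0 = 10100000 (10xxxxxx ✓), payload 100000.
Concatenate: 10100100000 = 0x520 (11 bits → U+0520).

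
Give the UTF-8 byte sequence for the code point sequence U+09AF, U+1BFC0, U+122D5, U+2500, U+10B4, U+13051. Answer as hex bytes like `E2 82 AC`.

U+09AF: 3-byte form → E0 A6 AF.
U+1BFC0: 4-byte form → F0 9B BF 80.
U+122D5: 4-byte form → F0 92 8B 95.
U+2500: 3-byte form → E2 94 80.
U+10B4: 3-byte form → E1 82 B4.
U+13051: 4-byte form → F0 93 81 91.
Concatenated (21 bytes): E0 A6 AF F0 9B BF 80 F0 92 8B 95 E2 94 80 E1 82 B4 F0 93 81 91.

E0 A6 AF F0 9B BF 80 F0 92 8B 95 E2 94 80 E1 82 B4 F0 93 81 91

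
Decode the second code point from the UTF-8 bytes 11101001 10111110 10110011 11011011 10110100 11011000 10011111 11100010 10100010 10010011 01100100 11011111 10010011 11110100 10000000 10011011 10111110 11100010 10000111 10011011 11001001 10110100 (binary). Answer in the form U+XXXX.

U+06F4

Offset 0: leading byte 0xE9 = 11101001 → 3-byte char #1 = E9 BE B3.
Offset 3: leading byte 0xDB = 11011011 → 2-byte char #2 = DB B4.
Leading byte 0xDB = 11011011 matches 110xxxxx → 2-byte sequence.
Byte 1: 0xDB = 11011011, payload 11011 (5 bits).
Byte 2: 0xB4 = 10110100 (10xxxxxx ✓), payload 110100.
Concatenate: 11011110100 = 0x6F4 (11 bits → U+06F4).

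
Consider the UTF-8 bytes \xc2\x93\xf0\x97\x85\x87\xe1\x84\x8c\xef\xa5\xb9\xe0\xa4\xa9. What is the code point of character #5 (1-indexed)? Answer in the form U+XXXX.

U+0929

Offset 0: leading byte 0xC2 = 11000010 → 2-byte char #1 = C2 93.
Offset 2: leading byte 0xF0 = 11110000 → 4-byte char #2 = F0 97 85 87.
Offset 6: leading byte 0xE1 = 11100001 → 3-byte char #3 = E1 84 8C.
Offset 9: leading byte 0xEF = 11101111 → 3-byte char #4 = EF A5 B9.
Offset 12: leading byte 0xE0 = 11100000 → 3-byte char #5 = E0 A4 A9.
Leading byte 0xE0 = 11100000 matches 1110xxxx → 3-byte sequence.
Byte 1: 0xE0 = 11100000, payload 0000 (4 bits).
Byte 2: 0xA4 = 10100100 (10xxxxxx ✓), payload 100100.
Byte 3: 0xA9 = 10101001 (10xxxxxx ✓), payload 101001.
Concatenate: 0000100100101001 = 0x929 (16 bits → U+0929).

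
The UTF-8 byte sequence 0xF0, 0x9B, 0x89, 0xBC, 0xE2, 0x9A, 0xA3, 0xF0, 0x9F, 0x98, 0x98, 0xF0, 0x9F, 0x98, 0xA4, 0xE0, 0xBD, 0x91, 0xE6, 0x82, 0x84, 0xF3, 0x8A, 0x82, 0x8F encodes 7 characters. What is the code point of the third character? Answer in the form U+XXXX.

U+1F618

Offset 0: leading byte 0xF0 = 11110000 → 4-byte char #1 = F0 9B 89 BC.
Offset 4: leading byte 0xE2 = 11100010 → 3-byte char #2 = E2 9A A3.
Offset 7: leading byte 0xF0 = 11110000 → 4-byte char #3 = F0 9F 98 98.
Leading byte 0xF0 = 11110000 matches 11110xxx → 4-byte sequence.
Byte 1: 0xF0 = 11110000, payload 000 (3 bits).
Byte 2: 0x9F = 10011111 (10xxxxxx ✓), payload 011111.
Byte 3: 0x98 = 10011000 (10xxxxxx ✓), payload 011000.
Byte 4: 0x98 = 10011000 (10xxxxxx ✓), payload 011000.
Concatenate: 000011111011000011000 = 0x1F618 (21 bits → U+1F618).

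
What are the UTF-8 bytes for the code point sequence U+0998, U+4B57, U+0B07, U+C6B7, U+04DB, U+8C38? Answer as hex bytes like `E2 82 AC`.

U+0998: 3-byte form → E0 A6 98.
U+4B57: 3-byte form → E4 AD 97.
U+0B07: 3-byte form → E0 AC 87.
U+C6B7: 3-byte form → EC 9A B7.
U+04DB: 2-byte form → D3 9B.
U+8C38: 3-byte form → E8 B0 B8.
Concatenated (17 bytes): E0 A6 98 E4 AD 97 E0 AC 87 EC 9A B7 D3 9B E8 B0 B8.

E0 A6 98 E4 AD 97 E0 AC 87 EC 9A B7 D3 9B E8 B0 B8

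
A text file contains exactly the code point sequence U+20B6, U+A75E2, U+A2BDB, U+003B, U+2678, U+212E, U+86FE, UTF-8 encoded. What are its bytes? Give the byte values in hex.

U+20B6: 3-byte form → E2 82 B6.
U+A75E2: 4-byte form → F2 A7 97 A2.
U+A2BDB: 4-byte form → F2 A2 AF 9B.
U+003B: 1-byte form → 3B.
U+2678: 3-byte form → E2 99 B8.
U+212E: 3-byte form → E2 84 AE.
U+86FE: 3-byte form → E8 9B BE.
Concatenated (21 bytes): E2 82 B6 F2 A7 97 A2 F2 A2 AF 9B 3B E2 99 B8 E2 84 AE E8 9B BE.

E2 82 B6 F2 A7 97 A2 F2 A2 AF 9B 3B E2 99 B8 E2 84 AE E8 9B BE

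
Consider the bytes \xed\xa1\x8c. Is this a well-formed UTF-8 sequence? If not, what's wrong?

invalid (encodes a surrogate (U+D800–U+DFFF))

Structurally a 3-byte sequence; payload = 0xD84C.
But 0xD84C is in U+D800–U+DFFF, the surrogate range. Surrogates are not Unicode scalar values and are forbidden in UTF-8.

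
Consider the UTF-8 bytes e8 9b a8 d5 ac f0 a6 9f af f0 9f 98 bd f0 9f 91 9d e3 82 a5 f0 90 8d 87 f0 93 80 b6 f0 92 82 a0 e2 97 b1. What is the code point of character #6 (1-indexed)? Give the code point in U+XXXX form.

Offset 0: leading byte 0xE8 = 11101000 → 3-byte char #1 = E8 9B A8.
Offset 3: leading byte 0xD5 = 11010101 → 2-byte char #2 = D5 AC.
Offset 5: leading byte 0xF0 = 11110000 → 4-byte char #3 = F0 A6 9F AF.
Offset 9: leading byte 0xF0 = 11110000 → 4-byte char #4 = F0 9F 98 BD.
Offset 13: leading byte 0xF0 = 11110000 → 4-byte char #5 = F0 9F 91 9D.
Offset 17: leading byte 0xE3 = 11100011 → 3-byte char #6 = E3 82 A5.
Leading byte 0xE3 = 11100011 matches 1110xxxx → 3-byte sequence.
Byte 1: 0xE3 = 11100011, payload 0011 (4 bits).
Byte 2: 0x82 = 10000010 (10xxxxxx ✓), payload 000010.
Byte 3: 0xA5 = 10100101 (10xxxxxx ✓), payload 100101.
Concatenate: 0011000010100101 = 0x30A5 (16 bits → U+30A5).

U+30A5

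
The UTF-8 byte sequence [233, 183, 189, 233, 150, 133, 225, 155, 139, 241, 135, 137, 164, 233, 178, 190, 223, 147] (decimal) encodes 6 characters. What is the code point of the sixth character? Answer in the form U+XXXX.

U+07D3

Offset 0: leading byte 0xE9 = 11101001 → 3-byte char #1 = E9 B7 BD.
Offset 3: leading byte 0xE9 = 11101001 → 3-byte char #2 = E9 96 85.
Offset 6: leading byte 0xE1 = 11100001 → 3-byte char #3 = E1 9B 8B.
Offset 9: leading byte 0xF1 = 11110001 → 4-byte char #4 = F1 87 89 A4.
Offset 13: leading byte 0xE9 = 11101001 → 3-byte char #5 = E9 B2 BE.
Offset 16: leading byte 0xDF = 11011111 → 2-byte char #6 = DF 93.
Leading byte 0xDF = 11011111 matches 110xxxxx → 2-byte sequence.
Byte 1: 0xDF = 11011111, payload 11111 (5 bits).
Byte 2: 0x93 = 10010011 (10xxxxxx ✓), payload 010011.
Concatenate: 11111010011 = 0x7D3 (11 bits → U+07D3).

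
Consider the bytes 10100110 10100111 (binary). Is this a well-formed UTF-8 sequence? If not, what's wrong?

invalid (continuation byte with no leading byte)

Byte 0xA6 = 10100110 has the form 10xxxxxx — a continuation byte — but there is no preceding leading byte.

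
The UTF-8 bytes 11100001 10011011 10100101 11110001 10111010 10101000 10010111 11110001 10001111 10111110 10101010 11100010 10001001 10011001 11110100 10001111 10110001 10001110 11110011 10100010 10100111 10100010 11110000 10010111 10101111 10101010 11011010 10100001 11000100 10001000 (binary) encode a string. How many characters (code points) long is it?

Byte at offset 0: 0xE1 = 11100001 → 3-byte char (#1). Advance 3.
Byte at offset 3: 0xF1 = 11110001 → 4-byte char (#2). Advance 4.
Byte at offset 7: 0xF1 = 11110001 → 4-byte char (#3). Advance 4.
Byte at offset 11: 0xE2 = 11100010 → 3-byte char (#4). Advance 3.
Byte at offset 14: 0xF4 = 11110100 → 4-byte char (#5). Advance 4.
Byte at offset 18: 0xF3 = 11110011 → 4-byte char (#6). Advance 4.
Byte at offset 22: 0xF0 = 11110000 → 4-byte char (#7). Advance 4.
Byte at offset 26: 0xDA = 11011010 → 2-byte char (#8). Advance 2.
Byte at offset 28: 0xC4 = 11000100 → 2-byte char (#9). Advance 2.
Reached end at offset 30 after 9 code points.

9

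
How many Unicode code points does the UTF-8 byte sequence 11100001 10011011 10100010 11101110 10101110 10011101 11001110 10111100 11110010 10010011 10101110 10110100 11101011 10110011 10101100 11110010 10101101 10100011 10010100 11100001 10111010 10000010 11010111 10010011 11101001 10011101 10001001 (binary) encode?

9

Byte at offset 0: 0xE1 = 11100001 → 3-byte char (#1). Advance 3.
Byte at offset 3: 0xEE = 11101110 → 3-byte char (#2). Advance 3.
Byte at offset 6: 0xCE = 11001110 → 2-byte char (#3). Advance 2.
Byte at offset 8: 0xF2 = 11110010 → 4-byte char (#4). Advance 4.
Byte at offset 12: 0xEB = 11101011 → 3-byte char (#5). Advance 3.
Byte at offset 15: 0xF2 = 11110010 → 4-byte char (#6). Advance 4.
Byte at offset 19: 0xE1 = 11100001 → 3-byte char (#7). Advance 3.
Byte at offset 22: 0xD7 = 11010111 → 2-byte char (#8). Advance 2.
Byte at offset 24: 0xE9 = 11101001 → 3-byte char (#9). Advance 3.
Reached end at offset 27 after 9 code points.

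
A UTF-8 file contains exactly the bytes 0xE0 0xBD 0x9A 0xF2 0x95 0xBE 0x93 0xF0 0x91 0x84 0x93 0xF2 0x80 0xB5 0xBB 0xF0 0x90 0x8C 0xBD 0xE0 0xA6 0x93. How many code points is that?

6

Byte at offset 0: 0xE0 = 11100000 → 3-byte char (#1). Advance 3.
Byte at offset 3: 0xF2 = 11110010 → 4-byte char (#2). Advance 4.
Byte at offset 7: 0xF0 = 11110000 → 4-byte char (#3). Advance 4.
Byte at offset 11: 0xF2 = 11110010 → 4-byte char (#4). Advance 4.
Byte at offset 15: 0xF0 = 11110000 → 4-byte char (#5). Advance 4.
Byte at offset 19: 0xE0 = 11100000 → 3-byte char (#6). Advance 3.
Reached end at offset 22 after 6 code points.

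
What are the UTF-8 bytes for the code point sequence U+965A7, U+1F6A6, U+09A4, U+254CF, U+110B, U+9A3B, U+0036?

U+965A7: 4-byte form → F2 96 96 A7.
U+1F6A6: 4-byte form → F0 9F 9A A6.
U+09A4: 3-byte form → E0 A6 A4.
U+254CF: 4-byte form → F0 A5 93 8F.
U+110B: 3-byte form → E1 84 8B.
U+9A3B: 3-byte form → E9 A8 BB.
U+0036: 1-byte form → 36.
Concatenated (22 bytes): F2 96 96 A7 F0 9F 9A A6 E0 A6 A4 F0 A5 93 8F E1 84 8B E9 A8 BB 36.

F2 96 96 A7 F0 9F 9A A6 E0 A6 A4 F0 A5 93 8F E1 84 8B E9 A8 BB 36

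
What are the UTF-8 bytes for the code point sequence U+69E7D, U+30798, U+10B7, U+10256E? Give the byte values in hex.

U+69E7D: 4-byte form → F1 A9 B9 BD.
U+30798: 4-byte form → F0 B0 9E 98.
U+10B7: 3-byte form → E1 82 B7.
U+10256E: 4-byte form → F4 82 95 AE.
Concatenated (15 bytes): F1 A9 B9 BD F0 B0 9E 98 E1 82 B7 F4 82 95 AE.

F1 A9 B9 BD F0 B0 9E 98 E1 82 B7 F4 82 95 AE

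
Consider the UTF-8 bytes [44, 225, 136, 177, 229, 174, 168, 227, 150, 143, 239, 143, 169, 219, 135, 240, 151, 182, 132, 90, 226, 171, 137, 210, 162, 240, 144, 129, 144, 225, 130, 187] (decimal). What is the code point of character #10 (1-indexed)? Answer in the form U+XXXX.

Offset 0: leading byte 0x2C = 00101100 → 1-byte char #1 = 2C.
Offset 1: leading byte 0xE1 = 11100001 → 3-byte char #2 = E1 88 B1.
Offset 4: leading byte 0xE5 = 11100101 → 3-byte char #3 = E5 AE A8.
Offset 7: leading byte 0xE3 = 11100011 → 3-byte char #4 = E3 96 8F.
Offset 10: leading byte 0xEF = 11101111 → 3-byte char #5 = EF 8F A9.
Offset 13: leading byte 0xDB = 11011011 → 2-byte char #6 = DB 87.
Offset 15: leading byte 0xF0 = 11110000 → 4-byte char #7 = F0 97 B6 84.
Offset 19: leading byte 0x5A = 01011010 → 1-byte char #8 = 5A.
Offset 20: leading byte 0xE2 = 11100010 → 3-byte char #9 = E2 AB 89.
Offset 23: leading byte 0xD2 = 11010010 → 2-byte char #10 = D2 A2.
Leading byte 0xD2 = 11010010 matches 110xxxxx → 2-byte sequence.
Byte 1: 0xD2 = 11010010, payload 10010 (5 bits).
Byte 2: 0xA2 = 10100010 (10xxxxxx ✓), payload 100010.
Concatenate: 10010100010 = 0x4A2 (11 bits → U+04A2).

U+04A2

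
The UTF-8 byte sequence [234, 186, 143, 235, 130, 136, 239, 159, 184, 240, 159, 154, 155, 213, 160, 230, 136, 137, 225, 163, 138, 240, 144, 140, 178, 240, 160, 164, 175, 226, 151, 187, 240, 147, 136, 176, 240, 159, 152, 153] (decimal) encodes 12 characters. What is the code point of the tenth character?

U+25FB

Offset 0: leading byte 0xEA = 11101010 → 3-byte char #1 = EA BA 8F.
Offset 3: leading byte 0xEB = 11101011 → 3-byte char #2 = EB 82 88.
Offset 6: leading byte 0xEF = 11101111 → 3-byte char #3 = EF 9F B8.
Offset 9: leading byte 0xF0 = 11110000 → 4-byte char #4 = F0 9F 9A 9B.
Offset 13: leading byte 0xD5 = 11010101 → 2-byte char #5 = D5 A0.
Offset 15: leading byte 0xE6 = 11100110 → 3-byte char #6 = E6 88 89.
Offset 18: leading byte 0xE1 = 11100001 → 3-byte char #7 = E1 A3 8A.
Offset 21: leading byte 0xF0 = 11110000 → 4-byte char #8 = F0 90 8C B2.
Offset 25: leading byte 0xF0 = 11110000 → 4-byte char #9 = F0 A0 A4 AF.
Offset 29: leading byte 0xE2 = 11100010 → 3-byte char #10 = E2 97 BB.
Leading byte 0xE2 = 11100010 matches 1110xxxx → 3-byte sequence.
Byte 1: 0xE2 = 11100010, payload 0010 (4 bits).
Byte 2: 0x97 = 10010111 (10xxxxxx ✓), payload 010111.
Byte 3: 0xBB = 10111011 (10xxxxxx ✓), payload 111011.
Concatenate: 0010010111111011 = 0x25FB (16 bits → U+25FB).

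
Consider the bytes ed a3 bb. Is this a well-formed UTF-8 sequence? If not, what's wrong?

Structurally a 3-byte sequence; payload = 0xD8FB.
But 0xD8FB is in U+D800–U+DFFF, the surrogate range. Surrogates are not Unicode scalar values and are forbidden in UTF-8.

invalid (encodes a surrogate (U+D800–U+DFFF))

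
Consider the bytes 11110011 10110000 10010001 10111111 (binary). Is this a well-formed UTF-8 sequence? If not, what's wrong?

Leading byte 0xF3 = 11110011 → 4-byte form.
Continuation bytes 0xB0=10110000, 0x91=10010001, 0xBF=10111111 all match 10xxxxxx.
Decoded value 0xF047F is ≥ 0x10000 (shortest form) and not a surrogate.

valid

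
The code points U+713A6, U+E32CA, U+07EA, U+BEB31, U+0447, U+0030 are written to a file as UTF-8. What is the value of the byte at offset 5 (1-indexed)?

0xF3

1-indexed offset 5 is 0-indexed offset 4.
U+713A6 → 4-byte form F1 B1 8E A6 at offsets 0–3.
U+E32CA → 4-byte form F3 A3 8B 8A at offsets 4–7.
Offset 4 falls in char 2's range; it's byte 1 of F3 A3 8B 8A = 0xF3.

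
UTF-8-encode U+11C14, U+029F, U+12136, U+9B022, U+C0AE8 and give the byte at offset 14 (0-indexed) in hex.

0xF3

U+11C14 → 4-byte form F0 91 B0 94 at offsets 0–3.
U+029F → 2-byte form CA 9F at offsets 4–5.
U+12136 → 4-byte form F0 92 84 B6 at offsets 6–9.
U+9B022 → 4-byte form F2 9B 80 A2 at offsets 10–13.
U+C0AE8 → 4-byte form F3 80 AB A8 at offsets 14–17.
Offset 14 falls in char 5's range; it's byte 1 of F3 80 AB A8 = 0xF3.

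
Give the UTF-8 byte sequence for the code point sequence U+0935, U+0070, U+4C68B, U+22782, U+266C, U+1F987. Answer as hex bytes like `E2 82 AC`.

U+0935: 3-byte form → E0 A4 B5.
U+0070: 1-byte form → 70.
U+4C68B: 4-byte form → F1 8C 9A 8B.
U+22782: 4-byte form → F0 A2 9E 82.
U+266C: 3-byte form → E2 99 AC.
U+1F987: 4-byte form → F0 9F A6 87.
Concatenated (19 bytes): E0 A4 B5 70 F1 8C 9A 8B F0 A2 9E 82 E2 99 AC F0 9F A6 87.

E0 A4 B5 70 F1 8C 9A 8B F0 A2 9E 82 E2 99 AC F0 9F A6 87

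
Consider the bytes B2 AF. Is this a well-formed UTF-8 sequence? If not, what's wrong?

invalid (continuation byte with no leading byte)

Byte 0xB2 = 10110010 has the form 10xxxxxx — a continuation byte — but there is no preceding leading byte.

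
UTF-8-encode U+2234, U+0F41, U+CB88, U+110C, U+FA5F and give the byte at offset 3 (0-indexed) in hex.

U+2234 → 3-byte form E2 88 B4 at offsets 0–2.
U+0F41 → 3-byte form E0 BD 81 at offsets 3–5.
Offset 3 falls in char 2's range; it's byte 1 of E0 BD 81 = 0xE0.

0xE0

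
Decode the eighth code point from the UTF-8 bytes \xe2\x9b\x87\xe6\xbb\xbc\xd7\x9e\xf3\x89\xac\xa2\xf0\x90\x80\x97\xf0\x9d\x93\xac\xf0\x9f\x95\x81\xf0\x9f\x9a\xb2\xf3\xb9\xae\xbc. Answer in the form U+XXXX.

Offset 0: leading byte 0xE2 = 11100010 → 3-byte char #1 = E2 9B 87.
Offset 3: leading byte 0xE6 = 11100110 → 3-byte char #2 = E6 BB BC.
Offset 6: leading byte 0xD7 = 11010111 → 2-byte char #3 = D7 9E.
Offset 8: leading byte 0xF3 = 11110011 → 4-byte char #4 = F3 89 AC A2.
Offset 12: leading byte 0xF0 = 11110000 → 4-byte char #5 = F0 90 80 97.
Offset 16: leading byte 0xF0 = 11110000 → 4-byte char #6 = F0 9D 93 AC.
Offset 20: leading byte 0xF0 = 11110000 → 4-byte char #7 = F0 9F 95 81.
Offset 24: leading byte 0xF0 = 11110000 → 4-byte char #8 = F0 9F 9A B2.
Leading byte 0xF0 = 11110000 matches 11110xxx → 4-byte sequence.
Byte 1: 0xF0 = 11110000, payload 000 (3 bits).
Byte 2: 0x9F = 10011111 (10xxxxxx ✓), payload 011111.
Byte 3: 0x9A = 10011010 (10xxxxxx ✓), payload 011010.
Byte 4: 0xB2 = 10110010 (10xxxxxx ✓), payload 110010.
Concatenate: 000011111011010110010 = 0x1F6B2 (21 bits → U+1F6B2).

U+1F6B2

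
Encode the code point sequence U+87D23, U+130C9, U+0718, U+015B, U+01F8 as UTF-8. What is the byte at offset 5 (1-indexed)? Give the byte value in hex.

0xF0

1-indexed offset 5 is 0-indexed offset 4.
U+87D23 → 4-byte form F2 87 B4 A3 at offsets 0–3.
U+130C9 → 4-byte form F0 93 83 89 at offsets 4–7.
Offset 4 falls in char 2's range; it's byte 1 of F0 93 83 89 = 0xF0.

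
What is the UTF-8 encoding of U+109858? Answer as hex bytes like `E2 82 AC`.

U+109858 = 0x109858 = 1087576 decimal. In range U+10000–U+10FFFF → 4-byte form: 11110xxx 10xxxxxx 10xxxxxx 10xxxxxx.
Binary (21 bits): 100001001100001011000.
Split 3+6+6+6: 100 | 001001 | 100001 | 011000.
Byte 1: 11110100 = 0xF4.
Byte 2: 10001001 = 0x89.
Byte 3: 10100001 = 0xA1.
Byte 4: 10011000 = 0x98.

F4 89 A1 98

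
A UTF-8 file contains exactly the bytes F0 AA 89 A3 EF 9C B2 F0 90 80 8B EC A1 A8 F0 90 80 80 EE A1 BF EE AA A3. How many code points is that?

Byte at offset 0: 0xF0 = 11110000 → 4-byte char (#1). Advance 4.
Byte at offset 4: 0xEF = 11101111 → 3-byte char (#2). Advance 3.
Byte at offset 7: 0xF0 = 11110000 → 4-byte char (#3). Advance 4.
Byte at offset 11: 0xEC = 11101100 → 3-byte char (#4). Advance 3.
Byte at offset 14: 0xF0 = 11110000 → 4-byte char (#5). Advance 4.
Byte at offset 18: 0xEE = 11101110 → 3-byte char (#6). Advance 3.
Byte at offset 21: 0xEE = 11101110 → 3-byte char (#7). Advance 3.
Reached end at offset 24 after 7 code points.

7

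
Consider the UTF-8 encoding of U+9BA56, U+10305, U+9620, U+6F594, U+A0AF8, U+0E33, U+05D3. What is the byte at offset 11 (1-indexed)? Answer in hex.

0xA0

1-indexed offset 11 is 0-indexed offset 10.
U+9BA56 → 4-byte form F2 9B A9 96 at offsets 0–3.
U+10305 → 4-byte form F0 90 8C 85 at offsets 4–7.
U+9620 → 3-byte form E9 98 A0 at offsets 8–10.
Offset 10 falls in char 3's range; it's byte 3 of E9 98 A0 = 0xA0.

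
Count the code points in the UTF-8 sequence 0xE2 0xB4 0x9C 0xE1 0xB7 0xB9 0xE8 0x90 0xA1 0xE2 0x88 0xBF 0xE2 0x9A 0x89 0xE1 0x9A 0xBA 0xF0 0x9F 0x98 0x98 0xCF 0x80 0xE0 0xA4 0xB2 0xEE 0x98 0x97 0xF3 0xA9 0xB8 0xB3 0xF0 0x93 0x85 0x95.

Byte at offset 0: 0xE2 = 11100010 → 3-byte char (#1). Advance 3.
Byte at offset 3: 0xE1 = 11100001 → 3-byte char (#2). Advance 3.
Byte at offset 6: 0xE8 = 11101000 → 3-byte char (#3). Advance 3.
Byte at offset 9: 0xE2 = 11100010 → 3-byte char (#4). Advance 3.
Byte at offset 12: 0xE2 = 11100010 → 3-byte char (#5). Advance 3.
Byte at offset 15: 0xE1 = 11100001 → 3-byte char (#6). Advance 3.
Byte at offset 18: 0xF0 = 11110000 → 4-byte char (#7). Advance 4.
Byte at offset 22: 0xCF = 11001111 → 2-byte char (#8). Advance 2.
Byte at offset 24: 0xE0 = 11100000 → 3-byte char (#9). Advance 3.
Byte at offset 27: 0xEE = 11101110 → 3-byte char (#10). Advance 3.
Byte at offset 30: 0xF3 = 11110011 → 4-byte char (#11). Advance 4.
Byte at offset 34: 0xF0 = 11110000 → 4-byte char (#12). Advance 4.
Reached end at offset 38 after 12 code points.

12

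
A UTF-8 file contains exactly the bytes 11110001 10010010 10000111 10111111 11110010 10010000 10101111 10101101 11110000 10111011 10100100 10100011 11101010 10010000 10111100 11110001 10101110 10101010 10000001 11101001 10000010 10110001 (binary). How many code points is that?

6

Byte at offset 0: 0xF1 = 11110001 → 4-byte char (#1). Advance 4.
Byte at offset 4: 0xF2 = 11110010 → 4-byte char (#2). Advance 4.
Byte at offset 8: 0xF0 = 11110000 → 4-byte char (#3). Advance 4.
Byte at offset 12: 0xEA = 11101010 → 3-byte char (#4). Advance 3.
Byte at offset 15: 0xF1 = 11110001 → 4-byte char (#5). Advance 4.
Byte at offset 19: 0xE9 = 11101001 → 3-byte char (#6). Advance 3.
Reached end at offset 22 after 6 code points.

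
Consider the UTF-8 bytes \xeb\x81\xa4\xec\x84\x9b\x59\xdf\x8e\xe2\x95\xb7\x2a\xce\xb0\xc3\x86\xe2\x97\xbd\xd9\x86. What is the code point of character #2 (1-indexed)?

Offset 0: leading byte 0xEB = 11101011 → 3-byte char #1 = EB 81 A4.
Offset 3: leading byte 0xEC = 11101100 → 3-byte char #2 = EC 84 9B.
Leading byte 0xEC = 11101100 matches 1110xxxx → 3-byte sequence.
Byte 1: 0xEC = 11101100, payload 1100 (4 bits).
Byte 2: 0x84 = 10000100 (10xxxxxx ✓), payload 000100.
Byte 3: 0x9B = 10011011 (10xxxxxx ✓), payload 011011.
Concatenate: 1100000100011011 = 0xC11B (16 bits → U+C11B).

U+C11B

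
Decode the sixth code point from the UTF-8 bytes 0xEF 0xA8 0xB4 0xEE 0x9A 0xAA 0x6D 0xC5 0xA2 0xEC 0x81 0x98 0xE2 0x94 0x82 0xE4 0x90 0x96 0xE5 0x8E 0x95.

U+2502

Offset 0: leading byte 0xEF = 11101111 → 3-byte char #1 = EF A8 B4.
Offset 3: leading byte 0xEE = 11101110 → 3-byte char #2 = EE 9A AA.
Offset 6: leading byte 0x6D = 01101101 → 1-byte char #3 = 6D.
Offset 7: leading byte 0xC5 = 11000101 → 2-byte char #4 = C5 A2.
Offset 9: leading byte 0xEC = 11101100 → 3-byte char #5 = EC 81 98.
Offset 12: leading byte 0xE2 = 11100010 → 3-byte char #6 = E2 94 82.
Leading byte 0xE2 = 11100010 matches 1110xxxx → 3-byte sequence.
Byte 1: 0xE2 = 11100010, payload 0010 (4 bits).
Byte 2: 0x94 = 10010100 (10xxxxxx ✓), payload 010100.
Byte 3: 0x82 = 10000010 (10xxxxxx ✓), payload 000010.
Concatenate: 0010010100000010 = 0x2502 (16 bits → U+2502).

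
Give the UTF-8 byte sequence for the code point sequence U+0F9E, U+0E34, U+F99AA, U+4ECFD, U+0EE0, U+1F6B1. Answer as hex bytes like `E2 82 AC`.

U+0F9E: 3-byte form → E0 BE 9E.
U+0E34: 3-byte form → E0 B8 B4.
U+F99AA: 4-byte form → F3 B9 A6 AA.
U+4ECFD: 4-byte form → F1 8E B3 BD.
U+0EE0: 3-byte form → E0 BB A0.
U+1F6B1: 4-byte form → F0 9F 9A B1.
Concatenated (21 bytes): E0 BE 9E E0 B8 B4 F3 B9 A6 AA F1 8E B3 BD E0 BB A0 F0 9F 9A B1.

E0 BE 9E E0 B8 B4 F3 B9 A6 AA F1 8E B3 BD E0 BB A0 F0 9F 9A B1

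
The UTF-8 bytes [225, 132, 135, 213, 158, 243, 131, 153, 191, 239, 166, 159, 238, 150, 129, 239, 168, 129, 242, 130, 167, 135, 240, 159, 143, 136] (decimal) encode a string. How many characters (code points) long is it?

8

Byte at offset 0: 0xE1 = 11100001 → 3-byte char (#1). Advance 3.
Byte at offset 3: 0xD5 = 11010101 → 2-byte char (#2). Advance 2.
Byte at offset 5: 0xF3 = 11110011 → 4-byte char (#3). Advance 4.
Byte at offset 9: 0xEF = 11101111 → 3-byte char (#4). Advance 3.
Byte at offset 12: 0xEE = 11101110 → 3-byte char (#5). Advance 3.
Byte at offset 15: 0xEF = 11101111 → 3-byte char (#6). Advance 3.
Byte at offset 18: 0xF2 = 11110010 → 4-byte char (#7). Advance 4.
Byte at offset 22: 0xF0 = 11110000 → 4-byte char (#8). Advance 4.
Reached end at offset 26 after 8 code points.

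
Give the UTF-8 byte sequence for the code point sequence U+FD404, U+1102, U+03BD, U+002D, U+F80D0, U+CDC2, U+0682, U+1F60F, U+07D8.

U+FD404: 4-byte form → F3 BD 90 84.
U+1102: 3-byte form → E1 84 82.
U+03BD: 2-byte form → CE BD.
U+002D: 1-byte form → 2D.
U+F80D0: 4-byte form → F3 B8 83 90.
U+CDC2: 3-byte form → EC B7 82.
U+0682: 2-byte form → DA 82.
U+1F60F: 4-byte form → F0 9F 98 8F.
U+07D8: 2-byte form → DF 98.
Concatenated (25 bytes): F3 BD 90 84 E1 84 82 CE BD 2D F3 B8 83 90 EC B7 82 DA 82 F0 9F 98 8F DF 98.

F3 BD 90 84 E1 84 82 CE BD 2D F3 B8 83 90 EC B7 82 DA 82 F0 9F 98 8F DF 98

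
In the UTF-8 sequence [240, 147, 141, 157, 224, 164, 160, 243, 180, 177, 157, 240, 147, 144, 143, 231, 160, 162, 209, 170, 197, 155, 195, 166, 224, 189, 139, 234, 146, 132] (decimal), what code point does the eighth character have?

Offset 0: leading byte 0xF0 = 11110000 → 4-byte char #1 = F0 93 8D 9D.
Offset 4: leading byte 0xE0 = 11100000 → 3-byte char #2 = E0 A4 A0.
Offset 7: leading byte 0xF3 = 11110011 → 4-byte char #3 = F3 B4 B1 9D.
Offset 11: leading byte 0xF0 = 11110000 → 4-byte char #4 = F0 93 90 8F.
Offset 15: leading byte 0xE7 = 11100111 → 3-byte char #5 = E7 A0 A2.
Offset 18: leading byte 0xD1 = 11010001 → 2-byte char #6 = D1 AA.
Offset 20: leading byte 0xC5 = 11000101 → 2-byte char #7 = C5 9B.
Offset 22: leading byte 0xC3 = 11000011 → 2-byte char #8 = C3 A6.
Leading byte 0xC3 = 11000011 matches 110xxxxx → 2-byte sequence.
Byte 1: 0xC3 = 11000011, payload 00011 (5 bits).
Byte 2: 0xA6 = 10100110 (10xxxxxx ✓), payload 100110.
Concatenate: 00011100110 = 0xE6 (11 bits → U+00E6).

U+00E6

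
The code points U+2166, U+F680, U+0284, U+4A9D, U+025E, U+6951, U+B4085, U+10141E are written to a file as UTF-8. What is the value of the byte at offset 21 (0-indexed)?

0x81

U+2166 → 3-byte form E2 85 A6 at offsets 0–2.
U+F680 → 3-byte form EF 9A 80 at offsets 3–5.
U+0284 → 2-byte form CA 84 at offsets 6–7.
U+4A9D → 3-byte form E4 AA 9D at offsets 8–10.
U+025E → 2-byte form C9 9E at offsets 11–12.
U+6951 → 3-byte form E6 A5 91 at offsets 13–15.
U+B4085 → 4-byte form F2 B4 82 85 at offsets 16–19.
U+10141E → 4-byte form F4 81 90 9E at offsets 20–23.
Offset 21 falls in char 8's range; it's byte 2 of F4 81 90 9E = 0x81.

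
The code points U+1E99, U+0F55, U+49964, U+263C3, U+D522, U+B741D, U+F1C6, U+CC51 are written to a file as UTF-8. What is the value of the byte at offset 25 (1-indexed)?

1-indexed offset 25 is 0-indexed offset 24.
U+1E99 → 3-byte form E1 BA 99 at offsets 0–2.
U+0F55 → 3-byte form E0 BD 95 at offsets 3–5.
U+49964 → 4-byte form F1 89 A5 A4 at offsets 6–9.
U+263C3 → 4-byte form F0 A6 8F 83 at offsets 10–13.
U+D522 → 3-byte form ED 94 A2 at offsets 14–16.
U+B741D → 4-byte form F2 B7 90 9D at offsets 17–20.
U+F1C6 → 3-byte form EF 87 86 at offsets 21–23.
U+CC51 → 3-byte form EC B1 91 at offsets 24–26.
Offset 24 falls in char 8's range; it's byte 1 of EC B1 91 = 0xEC.

0xEC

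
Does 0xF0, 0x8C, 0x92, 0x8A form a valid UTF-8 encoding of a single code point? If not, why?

Leading byte 0xF0 = 11110000 → 4-byte form.
Continuation bytes all match 10xxxxxx. Payload decodes to 0xC48A.
But 0xC48A < 0x10000, the minimum for a 4-byte sequence — this is an overlong encoding.

invalid (overlong encoding)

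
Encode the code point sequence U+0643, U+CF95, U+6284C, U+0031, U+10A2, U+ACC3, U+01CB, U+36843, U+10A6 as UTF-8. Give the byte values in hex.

U+0643: 2-byte form → D9 83.
U+CF95: 3-byte form → EC BE 95.
U+6284C: 4-byte form → F1 A2 A1 8C.
U+0031: 1-byte form → 31.
U+10A2: 3-byte form → E1 82 A2.
U+ACC3: 3-byte form → EA B3 83.
U+01CB: 2-byte form → C7 8B.
U+36843: 4-byte form → F0 B6 A1 83.
U+10A6: 3-byte form → E1 82 A6.
Concatenated (25 bytes): D9 83 EC BE 95 F1 A2 A1 8C 31 E1 82 A2 EA B3 83 C7 8B F0 B6 A1 83 E1 82 A6.

D9 83 EC BE 95 F1 A2 A1 8C 31 E1 82 A2 EA B3 83 C7 8B F0 B6 A1 83 E1 82 A6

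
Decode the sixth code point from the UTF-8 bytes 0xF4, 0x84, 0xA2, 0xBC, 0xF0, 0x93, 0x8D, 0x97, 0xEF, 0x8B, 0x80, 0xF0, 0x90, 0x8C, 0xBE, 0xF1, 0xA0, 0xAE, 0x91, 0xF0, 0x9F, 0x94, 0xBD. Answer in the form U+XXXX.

U+1F53D

Offset 0: leading byte 0xF4 = 11110100 → 4-byte char #1 = F4 84 A2 BC.
Offset 4: leading byte 0xF0 = 11110000 → 4-byte char #2 = F0 93 8D 97.
Offset 8: leading byte 0xEF = 11101111 → 3-byte char #3 = EF 8B 80.
Offset 11: leading byte 0xF0 = 11110000 → 4-byte char #4 = F0 90 8C BE.
Offset 15: leading byte 0xF1 = 11110001 → 4-byte char #5 = F1 A0 AE 91.
Offset 19: leading byte 0xF0 = 11110000 → 4-byte char #6 = F0 9F 94 BD.
Leading byte 0xF0 = 11110000 matches 11110xxx → 4-byte sequence.
Byte 1: 0xF0 = 11110000, payload 000 (3 bits).
Byte 2: 0x9F = 10011111 (10xxxxxx ✓), payload 011111.
Byte 3: 0x94 = 10010100 (10xxxxxx ✓), payload 010100.
Byte 4: 0xBD = 10111101 (10xxxxxx ✓), payload 111101.
Concatenate: 000011111010100111101 = 0x1F53D (21 bits → U+1F53D).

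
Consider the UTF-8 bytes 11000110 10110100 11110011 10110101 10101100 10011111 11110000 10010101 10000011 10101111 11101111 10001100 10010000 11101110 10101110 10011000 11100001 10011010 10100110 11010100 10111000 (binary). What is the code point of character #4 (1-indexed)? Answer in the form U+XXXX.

U+F310

Offset 0: leading byte 0xC6 = 11000110 → 2-byte char #1 = C6 B4.
Offset 2: leading byte 0xF3 = 11110011 → 4-byte char #2 = F3 B5 AC 9F.
Offset 6: leading byte 0xF0 = 11110000 → 4-byte char #3 = F0 95 83 AF.
Offset 10: leading byte 0xEF = 11101111 → 3-byte char #4 = EF 8C 90.
Leading byte 0xEF = 11101111 matches 1110xxxx → 3-byte sequence.
Byte 1: 0xEF = 11101111, payload 1111 (4 bits).
Byte 2: 0x8C = 10001100 (10xxxxxx ✓), payload 001100.
Byte 3: 0x90 = 10010000 (10xxxxxx ✓), payload 010000.
Concatenate: 1111001100010000 = 0xF310 (16 bits → U+F310).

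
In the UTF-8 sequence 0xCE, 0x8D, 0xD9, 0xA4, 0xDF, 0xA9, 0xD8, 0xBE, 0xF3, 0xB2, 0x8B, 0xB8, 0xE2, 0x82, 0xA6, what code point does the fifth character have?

U+F22F8

Offset 0: leading byte 0xCE = 11001110 → 2-byte char #1 = CE 8D.
Offset 2: leading byte 0xD9 = 11011001 → 2-byte char #2 = D9 A4.
Offset 4: leading byte 0xDF = 11011111 → 2-byte char #3 = DF A9.
Offset 6: leading byte 0xD8 = 11011000 → 2-byte char #4 = D8 BE.
Offset 8: leading byte 0xF3 = 11110011 → 4-byte char #5 = F3 B2 8B B8.
Leading byte 0xF3 = 11110011 matches 11110xxx → 4-byte sequence.
Byte 1: 0xF3 = 11110011, payload 011 (3 bits).
Byte 2: 0xB2 = 10110010 (10xxxxxx ✓), payload 110010.
Byte 3: 0x8B = 10001011 (10xxxxxx ✓), payload 001011.
Byte 4: 0xB8 = 10111000 (10xxxxxx ✓), payload 111000.
Concatenate: 011110010001011111000 = 0xF22F8 (21 bits → U+F22F8).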